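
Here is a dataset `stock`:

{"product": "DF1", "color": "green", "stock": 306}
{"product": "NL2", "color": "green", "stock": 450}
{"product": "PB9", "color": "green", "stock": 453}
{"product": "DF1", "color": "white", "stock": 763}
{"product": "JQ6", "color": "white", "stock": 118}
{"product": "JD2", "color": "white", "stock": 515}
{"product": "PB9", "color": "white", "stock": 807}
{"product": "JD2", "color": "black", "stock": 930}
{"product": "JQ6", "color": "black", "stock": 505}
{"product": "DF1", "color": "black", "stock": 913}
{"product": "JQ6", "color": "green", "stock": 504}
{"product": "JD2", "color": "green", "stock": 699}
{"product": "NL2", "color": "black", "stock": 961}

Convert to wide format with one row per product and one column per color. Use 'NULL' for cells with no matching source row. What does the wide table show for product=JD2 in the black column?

930

The long row with product=JD2, color=black has stock=930.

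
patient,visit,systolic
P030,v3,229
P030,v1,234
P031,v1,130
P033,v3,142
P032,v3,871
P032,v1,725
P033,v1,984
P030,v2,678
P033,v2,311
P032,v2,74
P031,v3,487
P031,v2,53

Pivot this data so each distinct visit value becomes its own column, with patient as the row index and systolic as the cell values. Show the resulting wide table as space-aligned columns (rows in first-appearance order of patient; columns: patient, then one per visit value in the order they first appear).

patient  v3   v1   v2 
P030     229  234  678
P031     487  130  53 
P033     142  984  311
P032     871  725  74 

Columns: patient plus the 3 distinct visit values (v3, v1, v2).
For example, row P030 column v3 takes systolic=229 from the long row (P030, v3).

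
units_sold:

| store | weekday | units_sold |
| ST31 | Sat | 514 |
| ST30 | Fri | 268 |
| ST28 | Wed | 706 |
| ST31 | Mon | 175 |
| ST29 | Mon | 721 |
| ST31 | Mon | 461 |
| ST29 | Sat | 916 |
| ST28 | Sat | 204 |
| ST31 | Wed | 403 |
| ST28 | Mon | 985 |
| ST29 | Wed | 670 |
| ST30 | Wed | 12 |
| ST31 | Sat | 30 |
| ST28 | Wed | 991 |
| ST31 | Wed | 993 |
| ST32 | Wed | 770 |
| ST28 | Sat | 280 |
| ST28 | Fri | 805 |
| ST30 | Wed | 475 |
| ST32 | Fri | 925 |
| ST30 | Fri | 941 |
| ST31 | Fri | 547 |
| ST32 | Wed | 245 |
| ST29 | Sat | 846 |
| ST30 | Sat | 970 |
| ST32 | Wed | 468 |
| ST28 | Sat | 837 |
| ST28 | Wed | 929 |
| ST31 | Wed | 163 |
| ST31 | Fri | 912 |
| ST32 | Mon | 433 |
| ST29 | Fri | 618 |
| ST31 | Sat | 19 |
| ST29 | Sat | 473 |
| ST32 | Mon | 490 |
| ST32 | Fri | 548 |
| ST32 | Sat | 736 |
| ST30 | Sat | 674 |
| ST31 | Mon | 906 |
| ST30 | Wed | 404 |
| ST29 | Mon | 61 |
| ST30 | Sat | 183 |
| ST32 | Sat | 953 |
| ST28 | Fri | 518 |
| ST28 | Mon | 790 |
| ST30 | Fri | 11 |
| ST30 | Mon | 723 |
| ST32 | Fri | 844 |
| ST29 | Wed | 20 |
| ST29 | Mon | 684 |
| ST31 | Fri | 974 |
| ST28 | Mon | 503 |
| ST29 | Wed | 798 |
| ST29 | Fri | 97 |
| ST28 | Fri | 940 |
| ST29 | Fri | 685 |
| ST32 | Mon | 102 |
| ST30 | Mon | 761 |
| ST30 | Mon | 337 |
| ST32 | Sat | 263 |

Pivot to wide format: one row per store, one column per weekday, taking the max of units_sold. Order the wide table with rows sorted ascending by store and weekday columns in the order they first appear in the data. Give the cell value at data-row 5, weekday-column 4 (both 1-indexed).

490

With rows sorted ascending by store, row 5 is store=ST32. weekday columns in first-appearance order: Sat, Fri, Wed, Mon; column 4 is Mon.
Long rows with store=ST32, weekday=Mon: max(433, 490, 102) = 490.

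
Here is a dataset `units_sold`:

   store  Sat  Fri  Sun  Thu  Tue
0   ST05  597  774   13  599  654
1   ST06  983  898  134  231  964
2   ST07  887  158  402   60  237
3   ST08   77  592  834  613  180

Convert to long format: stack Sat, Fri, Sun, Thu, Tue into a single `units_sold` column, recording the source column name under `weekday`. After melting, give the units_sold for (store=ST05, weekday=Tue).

Unpivoting turns each (store, wide-column) pair into one long row.
The wide cell at row ST05, column Tue holds 654, so the long row (ST05, Tue) has units_sold=654.

654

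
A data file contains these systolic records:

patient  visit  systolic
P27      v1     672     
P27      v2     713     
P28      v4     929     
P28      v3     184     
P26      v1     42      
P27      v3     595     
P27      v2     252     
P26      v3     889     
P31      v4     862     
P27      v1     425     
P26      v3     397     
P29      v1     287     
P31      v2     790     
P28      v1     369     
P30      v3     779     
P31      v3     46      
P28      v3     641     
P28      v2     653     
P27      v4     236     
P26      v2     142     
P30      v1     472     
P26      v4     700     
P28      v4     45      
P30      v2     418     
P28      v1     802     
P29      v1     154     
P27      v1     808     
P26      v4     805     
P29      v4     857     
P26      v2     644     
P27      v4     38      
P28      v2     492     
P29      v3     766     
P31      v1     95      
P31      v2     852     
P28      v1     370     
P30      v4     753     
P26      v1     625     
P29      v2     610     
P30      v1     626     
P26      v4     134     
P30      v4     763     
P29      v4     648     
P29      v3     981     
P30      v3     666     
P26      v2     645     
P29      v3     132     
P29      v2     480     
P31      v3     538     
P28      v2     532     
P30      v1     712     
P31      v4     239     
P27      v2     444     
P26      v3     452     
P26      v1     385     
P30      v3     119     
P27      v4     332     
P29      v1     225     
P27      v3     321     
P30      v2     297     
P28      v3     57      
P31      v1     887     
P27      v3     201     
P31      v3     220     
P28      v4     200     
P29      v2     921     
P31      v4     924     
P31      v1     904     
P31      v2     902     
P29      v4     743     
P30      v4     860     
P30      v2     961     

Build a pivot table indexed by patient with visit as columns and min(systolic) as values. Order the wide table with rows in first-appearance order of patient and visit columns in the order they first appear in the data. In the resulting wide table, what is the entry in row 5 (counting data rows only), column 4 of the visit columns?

132

With rows in first-appearance order of patient, row 5 is patient=P29. visit columns in first-appearance order: v1, v2, v4, v3; column 4 is v3.
Long rows with patient=P29, visit=v3: min(766, 981, 132) = 132.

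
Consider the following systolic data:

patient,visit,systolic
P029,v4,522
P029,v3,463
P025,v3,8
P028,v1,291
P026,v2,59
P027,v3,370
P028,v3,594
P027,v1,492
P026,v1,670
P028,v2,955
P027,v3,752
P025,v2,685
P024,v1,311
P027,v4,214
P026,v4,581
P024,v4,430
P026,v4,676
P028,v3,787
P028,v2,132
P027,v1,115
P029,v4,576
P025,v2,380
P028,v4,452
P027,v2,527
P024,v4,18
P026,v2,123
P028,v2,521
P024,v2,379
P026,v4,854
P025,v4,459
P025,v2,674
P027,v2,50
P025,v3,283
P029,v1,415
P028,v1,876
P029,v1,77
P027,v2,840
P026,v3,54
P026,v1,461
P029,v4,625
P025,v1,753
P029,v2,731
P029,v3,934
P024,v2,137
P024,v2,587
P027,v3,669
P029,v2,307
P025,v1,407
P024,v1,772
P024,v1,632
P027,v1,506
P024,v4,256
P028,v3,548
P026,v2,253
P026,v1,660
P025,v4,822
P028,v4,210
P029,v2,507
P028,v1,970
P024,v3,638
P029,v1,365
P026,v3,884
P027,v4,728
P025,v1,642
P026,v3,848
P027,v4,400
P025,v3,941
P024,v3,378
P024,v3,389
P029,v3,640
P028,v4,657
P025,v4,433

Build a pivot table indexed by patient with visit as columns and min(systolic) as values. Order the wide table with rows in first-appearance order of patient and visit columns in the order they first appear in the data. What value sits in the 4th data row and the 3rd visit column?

461

With rows in first-appearance order of patient, row 4 is patient=P026. visit columns in first-appearance order: v4, v3, v1, v2; column 3 is v1.
Long rows with patient=P026, visit=v1: min(670, 461, 660) = 461.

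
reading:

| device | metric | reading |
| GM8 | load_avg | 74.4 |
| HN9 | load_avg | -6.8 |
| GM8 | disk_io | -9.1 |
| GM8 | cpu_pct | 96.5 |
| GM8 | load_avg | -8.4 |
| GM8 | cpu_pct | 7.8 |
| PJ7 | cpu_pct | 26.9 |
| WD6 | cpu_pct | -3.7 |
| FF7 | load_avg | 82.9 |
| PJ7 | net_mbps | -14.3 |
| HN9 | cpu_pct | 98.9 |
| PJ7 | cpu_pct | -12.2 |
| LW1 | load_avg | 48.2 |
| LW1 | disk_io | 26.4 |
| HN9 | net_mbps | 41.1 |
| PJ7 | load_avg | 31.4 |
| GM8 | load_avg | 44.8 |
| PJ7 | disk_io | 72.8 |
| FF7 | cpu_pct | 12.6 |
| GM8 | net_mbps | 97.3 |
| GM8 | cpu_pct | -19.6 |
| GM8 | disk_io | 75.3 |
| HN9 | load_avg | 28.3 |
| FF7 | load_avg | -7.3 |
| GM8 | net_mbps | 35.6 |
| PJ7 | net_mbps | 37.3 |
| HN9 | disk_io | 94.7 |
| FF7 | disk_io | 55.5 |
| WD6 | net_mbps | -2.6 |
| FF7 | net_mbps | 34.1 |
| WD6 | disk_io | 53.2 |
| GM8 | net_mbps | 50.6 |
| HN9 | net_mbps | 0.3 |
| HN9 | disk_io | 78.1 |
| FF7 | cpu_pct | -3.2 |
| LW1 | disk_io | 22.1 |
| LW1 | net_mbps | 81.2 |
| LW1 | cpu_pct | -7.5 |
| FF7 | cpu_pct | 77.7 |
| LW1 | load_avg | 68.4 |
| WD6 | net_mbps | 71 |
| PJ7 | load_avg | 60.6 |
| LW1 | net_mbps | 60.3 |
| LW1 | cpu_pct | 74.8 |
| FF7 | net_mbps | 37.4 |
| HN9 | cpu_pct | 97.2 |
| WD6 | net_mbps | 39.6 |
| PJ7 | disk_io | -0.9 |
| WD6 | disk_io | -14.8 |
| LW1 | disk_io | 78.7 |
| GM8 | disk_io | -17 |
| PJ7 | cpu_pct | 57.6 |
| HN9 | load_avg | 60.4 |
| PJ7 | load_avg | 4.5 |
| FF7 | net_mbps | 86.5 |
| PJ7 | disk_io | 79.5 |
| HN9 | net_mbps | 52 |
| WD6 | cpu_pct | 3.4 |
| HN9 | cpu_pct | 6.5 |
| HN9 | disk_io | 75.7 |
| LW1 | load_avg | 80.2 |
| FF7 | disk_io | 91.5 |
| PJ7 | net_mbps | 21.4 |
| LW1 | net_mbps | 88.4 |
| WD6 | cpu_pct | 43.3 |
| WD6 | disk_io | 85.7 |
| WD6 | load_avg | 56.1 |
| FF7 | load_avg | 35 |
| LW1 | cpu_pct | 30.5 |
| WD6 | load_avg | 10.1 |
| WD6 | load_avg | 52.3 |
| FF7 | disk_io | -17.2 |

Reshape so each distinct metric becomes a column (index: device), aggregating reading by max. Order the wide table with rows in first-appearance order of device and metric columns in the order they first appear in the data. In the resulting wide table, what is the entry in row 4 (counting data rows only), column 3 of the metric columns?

With rows in first-appearance order of device, row 4 is device=WD6. metric columns in first-appearance order: load_avg, disk_io, cpu_pct, net_mbps; column 3 is cpu_pct.
Long rows with device=WD6, metric=cpu_pct: max(-3.7, 3.4, 43.3) = 43.3.

43.3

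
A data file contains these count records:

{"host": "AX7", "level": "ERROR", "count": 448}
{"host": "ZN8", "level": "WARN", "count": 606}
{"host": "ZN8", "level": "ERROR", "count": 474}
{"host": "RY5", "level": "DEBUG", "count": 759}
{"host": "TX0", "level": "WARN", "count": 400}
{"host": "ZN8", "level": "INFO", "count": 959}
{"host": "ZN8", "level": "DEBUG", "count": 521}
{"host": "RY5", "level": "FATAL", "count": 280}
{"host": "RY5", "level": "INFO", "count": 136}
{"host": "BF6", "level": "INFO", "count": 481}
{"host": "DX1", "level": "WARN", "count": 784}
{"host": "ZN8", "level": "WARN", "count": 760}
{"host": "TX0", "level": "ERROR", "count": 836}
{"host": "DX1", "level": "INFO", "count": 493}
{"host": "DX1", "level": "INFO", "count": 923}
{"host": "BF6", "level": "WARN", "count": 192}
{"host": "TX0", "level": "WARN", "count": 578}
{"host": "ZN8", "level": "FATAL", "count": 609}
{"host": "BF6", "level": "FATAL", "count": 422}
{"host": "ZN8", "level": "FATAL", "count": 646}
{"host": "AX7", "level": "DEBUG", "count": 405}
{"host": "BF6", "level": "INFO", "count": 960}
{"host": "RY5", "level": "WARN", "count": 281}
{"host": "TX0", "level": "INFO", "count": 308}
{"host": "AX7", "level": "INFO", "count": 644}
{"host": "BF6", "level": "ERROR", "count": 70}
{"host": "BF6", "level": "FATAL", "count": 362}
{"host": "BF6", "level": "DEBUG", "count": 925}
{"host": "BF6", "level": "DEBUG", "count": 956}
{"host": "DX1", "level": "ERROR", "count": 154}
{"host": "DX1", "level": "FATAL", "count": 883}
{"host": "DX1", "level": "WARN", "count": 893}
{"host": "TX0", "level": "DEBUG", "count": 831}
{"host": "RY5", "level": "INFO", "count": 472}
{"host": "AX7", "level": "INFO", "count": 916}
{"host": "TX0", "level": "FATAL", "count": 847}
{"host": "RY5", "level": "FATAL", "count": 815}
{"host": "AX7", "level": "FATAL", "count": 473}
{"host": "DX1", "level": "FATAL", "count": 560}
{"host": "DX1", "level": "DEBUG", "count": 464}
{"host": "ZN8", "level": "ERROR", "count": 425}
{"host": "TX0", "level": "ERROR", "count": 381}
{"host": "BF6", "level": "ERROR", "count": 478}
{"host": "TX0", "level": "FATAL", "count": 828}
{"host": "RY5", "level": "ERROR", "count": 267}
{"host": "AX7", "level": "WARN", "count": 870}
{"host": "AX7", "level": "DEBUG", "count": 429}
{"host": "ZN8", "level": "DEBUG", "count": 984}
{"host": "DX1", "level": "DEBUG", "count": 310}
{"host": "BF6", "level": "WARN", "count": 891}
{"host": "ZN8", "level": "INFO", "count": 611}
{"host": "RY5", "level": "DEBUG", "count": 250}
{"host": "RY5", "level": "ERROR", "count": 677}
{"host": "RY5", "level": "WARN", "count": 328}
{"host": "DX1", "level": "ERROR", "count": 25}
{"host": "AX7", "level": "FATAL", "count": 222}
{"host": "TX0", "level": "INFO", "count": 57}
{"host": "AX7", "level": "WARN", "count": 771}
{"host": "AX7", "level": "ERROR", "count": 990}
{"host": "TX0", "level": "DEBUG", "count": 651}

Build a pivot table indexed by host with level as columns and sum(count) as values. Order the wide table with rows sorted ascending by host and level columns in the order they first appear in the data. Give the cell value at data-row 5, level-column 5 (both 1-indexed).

With rows sorted ascending by host, row 5 is host=TX0. level columns in first-appearance order: ERROR, WARN, DEBUG, INFO, FATAL; column 5 is FATAL.
Long rows with host=TX0, level=FATAL: 847 + 828 = 1675.

1675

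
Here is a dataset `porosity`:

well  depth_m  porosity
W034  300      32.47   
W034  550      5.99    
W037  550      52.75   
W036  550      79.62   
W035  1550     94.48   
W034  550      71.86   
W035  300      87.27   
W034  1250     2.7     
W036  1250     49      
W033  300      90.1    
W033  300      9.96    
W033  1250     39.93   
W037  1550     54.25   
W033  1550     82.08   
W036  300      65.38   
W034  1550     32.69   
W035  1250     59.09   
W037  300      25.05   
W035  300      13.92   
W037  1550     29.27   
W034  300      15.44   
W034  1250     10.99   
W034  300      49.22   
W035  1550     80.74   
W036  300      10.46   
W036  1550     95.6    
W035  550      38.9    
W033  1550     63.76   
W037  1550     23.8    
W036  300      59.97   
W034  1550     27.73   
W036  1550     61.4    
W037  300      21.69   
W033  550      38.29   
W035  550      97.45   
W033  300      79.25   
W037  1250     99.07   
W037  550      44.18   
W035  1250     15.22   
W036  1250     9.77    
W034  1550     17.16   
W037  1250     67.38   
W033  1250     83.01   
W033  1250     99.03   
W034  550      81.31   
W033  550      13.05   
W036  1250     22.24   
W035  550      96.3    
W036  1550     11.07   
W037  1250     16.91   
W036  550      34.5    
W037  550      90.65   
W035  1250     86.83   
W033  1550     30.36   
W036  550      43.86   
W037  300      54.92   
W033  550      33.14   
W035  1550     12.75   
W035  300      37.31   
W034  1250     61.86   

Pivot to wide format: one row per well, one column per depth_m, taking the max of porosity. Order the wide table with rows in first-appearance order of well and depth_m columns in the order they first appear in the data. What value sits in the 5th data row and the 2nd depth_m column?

38.29

With rows in first-appearance order of well, row 5 is well=W033. depth_m columns in first-appearance order: 300, 550, 1550, 1250; column 2 is 550.
Long rows with well=W033, depth_m=550: max(38.29, 13.05, 33.14) = 38.29.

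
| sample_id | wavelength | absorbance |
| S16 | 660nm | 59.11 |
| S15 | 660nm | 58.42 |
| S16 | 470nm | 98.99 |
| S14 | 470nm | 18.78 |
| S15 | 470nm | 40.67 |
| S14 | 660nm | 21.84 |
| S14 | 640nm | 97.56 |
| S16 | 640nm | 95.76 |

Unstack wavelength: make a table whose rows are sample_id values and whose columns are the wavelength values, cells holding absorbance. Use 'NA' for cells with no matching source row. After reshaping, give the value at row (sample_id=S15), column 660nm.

The long row with sample_id=S15, wavelength=660nm has absorbance=58.42.

58.42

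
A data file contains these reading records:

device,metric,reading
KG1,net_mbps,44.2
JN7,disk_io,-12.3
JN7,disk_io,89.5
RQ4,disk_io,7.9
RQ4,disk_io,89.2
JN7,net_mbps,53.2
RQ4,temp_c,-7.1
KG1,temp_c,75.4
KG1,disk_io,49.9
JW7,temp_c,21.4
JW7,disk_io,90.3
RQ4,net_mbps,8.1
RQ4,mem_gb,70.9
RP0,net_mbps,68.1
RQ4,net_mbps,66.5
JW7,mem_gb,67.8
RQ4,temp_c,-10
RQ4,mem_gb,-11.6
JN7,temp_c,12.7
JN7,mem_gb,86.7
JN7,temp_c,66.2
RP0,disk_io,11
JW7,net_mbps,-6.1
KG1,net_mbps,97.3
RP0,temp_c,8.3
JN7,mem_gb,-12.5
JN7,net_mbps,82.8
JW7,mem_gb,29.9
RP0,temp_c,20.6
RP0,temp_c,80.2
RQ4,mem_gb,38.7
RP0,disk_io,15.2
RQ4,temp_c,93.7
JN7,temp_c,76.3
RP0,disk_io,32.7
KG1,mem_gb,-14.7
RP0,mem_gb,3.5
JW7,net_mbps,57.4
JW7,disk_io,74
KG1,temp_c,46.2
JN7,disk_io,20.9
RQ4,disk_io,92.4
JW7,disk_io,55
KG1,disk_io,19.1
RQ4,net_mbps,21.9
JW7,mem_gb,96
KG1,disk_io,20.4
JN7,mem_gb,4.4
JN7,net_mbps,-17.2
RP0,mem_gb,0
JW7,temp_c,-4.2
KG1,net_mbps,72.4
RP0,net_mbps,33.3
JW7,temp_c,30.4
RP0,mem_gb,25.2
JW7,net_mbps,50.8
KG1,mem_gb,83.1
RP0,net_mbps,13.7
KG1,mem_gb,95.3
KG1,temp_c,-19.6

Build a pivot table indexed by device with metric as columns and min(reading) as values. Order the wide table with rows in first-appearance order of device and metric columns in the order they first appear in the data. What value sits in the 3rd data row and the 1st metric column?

8.1

With rows in first-appearance order of device, row 3 is device=RQ4. metric columns in first-appearance order: net_mbps, disk_io, temp_c, mem_gb; column 1 is net_mbps.
Long rows with device=RQ4, metric=net_mbps: min(8.1, 66.5, 21.9) = 8.1.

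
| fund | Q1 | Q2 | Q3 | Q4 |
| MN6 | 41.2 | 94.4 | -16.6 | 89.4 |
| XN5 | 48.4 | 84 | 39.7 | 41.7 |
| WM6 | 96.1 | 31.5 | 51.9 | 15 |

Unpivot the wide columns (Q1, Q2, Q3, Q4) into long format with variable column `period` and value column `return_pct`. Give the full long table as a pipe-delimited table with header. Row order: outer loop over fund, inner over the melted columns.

| fund | period | return_pct |
| MN6 | Q1 | 41.2 |
| MN6 | Q2 | 94.4 |
| MN6 | Q3 | -16.6 |
| MN6 | Q4 | 89.4 |
| XN5 | Q1 | 48.4 |
| XN5 | Q2 | 84 |
| XN5 | Q3 | 39.7 |
| XN5 | Q4 | 41.7 |
| WM6 | Q1 | 96.1 |
| WM6 | Q2 | 31.5 |
| WM6 | Q3 | 51.9 |
| WM6 | Q4 | 15 |

Each (fund, column) pair becomes one row: 3 × 4 = 12 rows.
For example, (MN6, Q1) → return_pct=41.2.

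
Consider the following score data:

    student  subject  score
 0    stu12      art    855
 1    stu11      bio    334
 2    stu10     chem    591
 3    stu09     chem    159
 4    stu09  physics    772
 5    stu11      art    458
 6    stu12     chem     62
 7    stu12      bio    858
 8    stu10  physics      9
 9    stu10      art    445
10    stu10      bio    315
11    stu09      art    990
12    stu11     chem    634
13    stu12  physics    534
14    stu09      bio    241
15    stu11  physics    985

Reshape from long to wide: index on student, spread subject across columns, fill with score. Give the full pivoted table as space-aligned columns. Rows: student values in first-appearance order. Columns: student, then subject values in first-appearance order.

student  art  bio  chem  physics
stu12    855  858  62    534    
stu11    458  334  634   985    
stu10    445  315  591   9      
stu09    990  241  159   772    

Columns: student plus the 4 distinct subject values (art, bio, chem, physics).
For example, row stu12 column art takes score=855 from the long row (stu12, art).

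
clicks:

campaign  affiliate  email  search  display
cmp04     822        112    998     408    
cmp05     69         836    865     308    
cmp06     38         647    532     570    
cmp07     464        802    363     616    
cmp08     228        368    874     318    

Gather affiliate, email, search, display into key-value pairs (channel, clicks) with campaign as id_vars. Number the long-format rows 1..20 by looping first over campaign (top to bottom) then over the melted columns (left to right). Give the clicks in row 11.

532

20 rows total (5 × 4). Row 11: index ⌊(11-1)/4⌋ = 2 into campaign → cmp06; (11-1) mod 4 = 2 into the melted columns → search.
So row 11 is (cmp06, search, 532); clicks = 532.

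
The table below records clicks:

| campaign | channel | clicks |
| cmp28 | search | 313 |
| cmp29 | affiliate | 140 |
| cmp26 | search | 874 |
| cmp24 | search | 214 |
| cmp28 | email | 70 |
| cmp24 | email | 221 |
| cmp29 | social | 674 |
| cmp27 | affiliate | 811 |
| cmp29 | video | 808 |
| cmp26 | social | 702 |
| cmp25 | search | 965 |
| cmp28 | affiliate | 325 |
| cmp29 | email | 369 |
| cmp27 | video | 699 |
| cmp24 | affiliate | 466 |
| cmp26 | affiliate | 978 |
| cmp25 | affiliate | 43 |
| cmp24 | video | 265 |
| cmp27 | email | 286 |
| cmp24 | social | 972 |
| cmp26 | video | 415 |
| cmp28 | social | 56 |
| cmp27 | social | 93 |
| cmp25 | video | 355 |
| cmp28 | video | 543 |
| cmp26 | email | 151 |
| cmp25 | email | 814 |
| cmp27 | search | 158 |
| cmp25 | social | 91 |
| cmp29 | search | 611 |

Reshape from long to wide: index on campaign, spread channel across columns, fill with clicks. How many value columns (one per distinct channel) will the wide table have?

5 distinct channel values: social, video, email, search, affiliate.

5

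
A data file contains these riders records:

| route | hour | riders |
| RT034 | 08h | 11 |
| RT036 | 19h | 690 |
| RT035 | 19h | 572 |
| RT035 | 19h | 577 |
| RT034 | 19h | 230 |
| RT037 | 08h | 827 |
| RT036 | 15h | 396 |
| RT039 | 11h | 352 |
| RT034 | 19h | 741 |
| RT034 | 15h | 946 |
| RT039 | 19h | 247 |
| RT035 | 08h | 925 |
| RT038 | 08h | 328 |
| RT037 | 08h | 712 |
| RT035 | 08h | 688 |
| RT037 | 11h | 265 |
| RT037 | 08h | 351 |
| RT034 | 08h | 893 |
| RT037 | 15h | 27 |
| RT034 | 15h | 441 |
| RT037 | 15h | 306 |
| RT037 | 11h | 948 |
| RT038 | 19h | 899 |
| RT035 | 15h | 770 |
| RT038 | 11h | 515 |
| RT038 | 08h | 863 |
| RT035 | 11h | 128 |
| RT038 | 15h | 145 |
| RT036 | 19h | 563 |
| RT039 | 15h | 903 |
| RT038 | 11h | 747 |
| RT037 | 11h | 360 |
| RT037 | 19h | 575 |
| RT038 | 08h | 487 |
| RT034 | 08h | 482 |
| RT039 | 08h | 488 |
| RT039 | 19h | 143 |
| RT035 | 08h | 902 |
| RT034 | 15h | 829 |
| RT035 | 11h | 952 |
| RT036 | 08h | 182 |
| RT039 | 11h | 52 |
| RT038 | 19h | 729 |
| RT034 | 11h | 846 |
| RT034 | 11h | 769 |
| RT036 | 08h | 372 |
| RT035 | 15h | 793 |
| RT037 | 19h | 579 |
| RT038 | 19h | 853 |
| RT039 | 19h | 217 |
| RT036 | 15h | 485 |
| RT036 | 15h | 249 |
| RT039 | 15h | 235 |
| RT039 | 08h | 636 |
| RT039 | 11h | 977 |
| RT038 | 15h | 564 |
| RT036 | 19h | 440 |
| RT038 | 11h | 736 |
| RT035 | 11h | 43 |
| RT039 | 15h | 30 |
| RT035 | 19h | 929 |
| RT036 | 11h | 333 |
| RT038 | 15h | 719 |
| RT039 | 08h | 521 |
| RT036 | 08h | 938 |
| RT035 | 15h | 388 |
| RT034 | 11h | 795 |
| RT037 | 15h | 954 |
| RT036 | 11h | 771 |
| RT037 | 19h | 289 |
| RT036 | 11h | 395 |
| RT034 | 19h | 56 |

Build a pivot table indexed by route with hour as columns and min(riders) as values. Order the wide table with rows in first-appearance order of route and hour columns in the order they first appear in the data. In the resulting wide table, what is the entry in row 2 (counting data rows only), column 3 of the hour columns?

249

With rows in first-appearance order of route, row 2 is route=RT036. hour columns in first-appearance order: 08h, 19h, 15h, 11h; column 3 is 15h.
Long rows with route=RT036, hour=15h: min(396, 485, 249) = 249.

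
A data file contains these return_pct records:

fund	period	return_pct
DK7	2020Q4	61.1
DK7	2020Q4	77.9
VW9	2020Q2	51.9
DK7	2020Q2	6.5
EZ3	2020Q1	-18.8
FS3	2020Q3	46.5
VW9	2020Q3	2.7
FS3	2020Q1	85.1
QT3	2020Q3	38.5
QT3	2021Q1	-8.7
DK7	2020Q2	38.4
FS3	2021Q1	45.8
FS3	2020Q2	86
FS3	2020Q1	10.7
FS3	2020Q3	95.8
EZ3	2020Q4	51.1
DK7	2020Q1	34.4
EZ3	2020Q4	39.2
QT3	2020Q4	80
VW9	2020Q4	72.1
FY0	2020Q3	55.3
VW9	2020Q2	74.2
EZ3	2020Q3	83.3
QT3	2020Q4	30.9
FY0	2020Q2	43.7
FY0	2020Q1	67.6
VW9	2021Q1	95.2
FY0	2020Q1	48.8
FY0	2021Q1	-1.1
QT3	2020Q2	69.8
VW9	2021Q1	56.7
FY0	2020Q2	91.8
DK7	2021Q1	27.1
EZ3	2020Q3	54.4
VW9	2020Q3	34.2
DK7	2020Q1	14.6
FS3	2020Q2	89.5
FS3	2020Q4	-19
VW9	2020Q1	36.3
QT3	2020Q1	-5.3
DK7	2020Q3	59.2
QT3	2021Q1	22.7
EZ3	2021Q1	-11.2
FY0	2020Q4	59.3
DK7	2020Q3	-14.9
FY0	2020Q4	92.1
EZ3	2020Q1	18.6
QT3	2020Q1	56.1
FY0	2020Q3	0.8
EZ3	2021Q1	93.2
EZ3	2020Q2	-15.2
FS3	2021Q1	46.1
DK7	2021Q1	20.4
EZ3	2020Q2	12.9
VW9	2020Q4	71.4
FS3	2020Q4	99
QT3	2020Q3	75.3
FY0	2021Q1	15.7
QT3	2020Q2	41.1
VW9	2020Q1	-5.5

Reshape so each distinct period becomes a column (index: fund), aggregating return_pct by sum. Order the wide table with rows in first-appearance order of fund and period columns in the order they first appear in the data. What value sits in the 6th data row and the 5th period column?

With rows in first-appearance order of fund, row 6 is fund=FY0. period columns in first-appearance order: 2020Q4, 2020Q2, 2020Q1, 2020Q3, 2021Q1; column 5 is 2021Q1.
Long rows with fund=FY0, period=2021Q1: -1.1 + 15.7 = 14.6.

14.6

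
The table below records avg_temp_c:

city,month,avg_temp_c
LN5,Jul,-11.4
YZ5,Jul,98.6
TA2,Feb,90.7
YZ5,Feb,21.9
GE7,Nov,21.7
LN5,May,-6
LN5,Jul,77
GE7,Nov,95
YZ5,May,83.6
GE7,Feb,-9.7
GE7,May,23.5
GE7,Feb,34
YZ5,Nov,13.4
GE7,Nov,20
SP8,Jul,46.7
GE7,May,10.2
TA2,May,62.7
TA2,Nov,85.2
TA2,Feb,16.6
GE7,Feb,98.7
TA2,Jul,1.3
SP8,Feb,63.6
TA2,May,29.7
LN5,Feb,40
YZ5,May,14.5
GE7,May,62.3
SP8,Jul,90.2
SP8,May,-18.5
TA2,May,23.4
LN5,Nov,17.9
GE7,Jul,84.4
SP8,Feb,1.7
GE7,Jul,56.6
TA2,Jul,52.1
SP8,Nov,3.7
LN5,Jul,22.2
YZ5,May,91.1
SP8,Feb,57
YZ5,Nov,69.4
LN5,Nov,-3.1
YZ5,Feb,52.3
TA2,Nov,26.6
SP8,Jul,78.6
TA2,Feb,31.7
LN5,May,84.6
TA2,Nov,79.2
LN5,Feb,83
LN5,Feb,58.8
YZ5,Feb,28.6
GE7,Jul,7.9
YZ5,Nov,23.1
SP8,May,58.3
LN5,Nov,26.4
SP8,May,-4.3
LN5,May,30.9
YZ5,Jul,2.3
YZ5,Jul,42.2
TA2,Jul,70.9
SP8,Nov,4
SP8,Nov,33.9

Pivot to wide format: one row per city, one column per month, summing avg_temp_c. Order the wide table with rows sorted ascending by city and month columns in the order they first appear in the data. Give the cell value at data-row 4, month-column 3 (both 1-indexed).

With rows sorted ascending by city, row 4 is city=TA2. month columns in first-appearance order: Jul, Feb, Nov, May; column 3 is Nov.
Long rows with city=TA2, month=Nov: 85.2 + 26.6 + 79.2 = 191.

191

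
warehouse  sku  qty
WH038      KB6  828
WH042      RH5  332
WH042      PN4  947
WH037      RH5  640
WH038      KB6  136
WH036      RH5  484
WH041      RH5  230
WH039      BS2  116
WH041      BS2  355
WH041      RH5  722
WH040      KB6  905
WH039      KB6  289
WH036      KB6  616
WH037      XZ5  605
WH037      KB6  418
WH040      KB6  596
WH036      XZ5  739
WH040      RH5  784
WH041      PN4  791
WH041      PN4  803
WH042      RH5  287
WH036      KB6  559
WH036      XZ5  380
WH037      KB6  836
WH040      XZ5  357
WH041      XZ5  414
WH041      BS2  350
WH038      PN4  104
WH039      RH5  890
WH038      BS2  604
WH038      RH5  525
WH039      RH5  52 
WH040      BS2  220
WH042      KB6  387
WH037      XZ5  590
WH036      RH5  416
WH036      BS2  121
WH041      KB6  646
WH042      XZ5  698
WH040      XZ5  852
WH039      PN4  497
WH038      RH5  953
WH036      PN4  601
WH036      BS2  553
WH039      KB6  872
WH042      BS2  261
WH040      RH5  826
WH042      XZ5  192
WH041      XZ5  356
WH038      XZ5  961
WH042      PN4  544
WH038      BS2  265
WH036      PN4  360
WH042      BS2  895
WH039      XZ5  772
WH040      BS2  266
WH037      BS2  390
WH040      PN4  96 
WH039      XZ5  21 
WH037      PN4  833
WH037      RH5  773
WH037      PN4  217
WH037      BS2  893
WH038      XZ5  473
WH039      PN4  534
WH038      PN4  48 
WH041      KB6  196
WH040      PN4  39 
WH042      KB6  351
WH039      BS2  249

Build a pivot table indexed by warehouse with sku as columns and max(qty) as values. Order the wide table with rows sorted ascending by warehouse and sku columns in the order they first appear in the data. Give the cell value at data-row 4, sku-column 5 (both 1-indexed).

772

With rows sorted ascending by warehouse, row 4 is warehouse=WH039. sku columns in first-appearance order: KB6, RH5, PN4, BS2, XZ5; column 5 is XZ5.
Long rows with warehouse=WH039, sku=XZ5: max(772, 21) = 772.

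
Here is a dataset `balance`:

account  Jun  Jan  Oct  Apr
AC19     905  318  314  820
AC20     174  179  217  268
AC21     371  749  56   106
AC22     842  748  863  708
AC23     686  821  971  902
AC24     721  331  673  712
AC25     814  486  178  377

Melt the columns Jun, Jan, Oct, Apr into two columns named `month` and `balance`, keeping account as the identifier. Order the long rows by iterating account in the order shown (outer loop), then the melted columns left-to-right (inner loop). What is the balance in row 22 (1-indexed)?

331

28 rows total (7 × 4). Row 22: index ⌊(22-1)/4⌋ = 5 into account → AC24; (22-1) mod 4 = 1 into the melted columns → Jan.
So row 22 is (AC24, Jan, 331); balance = 331.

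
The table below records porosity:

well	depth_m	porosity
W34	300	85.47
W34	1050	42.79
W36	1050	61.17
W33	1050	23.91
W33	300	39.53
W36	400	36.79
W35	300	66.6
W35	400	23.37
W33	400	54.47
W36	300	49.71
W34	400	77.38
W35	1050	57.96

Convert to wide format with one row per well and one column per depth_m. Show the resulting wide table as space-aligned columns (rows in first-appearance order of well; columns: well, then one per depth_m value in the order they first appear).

well  300    1050   400  
W34   85.47  42.79  77.38
W36   49.71  61.17  36.79
W33   39.53  23.91  54.47
W35   66.6   57.96  23.37

Columns: well plus the 3 distinct depth_m values (300, 1050, 400).
For example, row W34 column 300 takes porosity=85.47 from the long row (W34, 300).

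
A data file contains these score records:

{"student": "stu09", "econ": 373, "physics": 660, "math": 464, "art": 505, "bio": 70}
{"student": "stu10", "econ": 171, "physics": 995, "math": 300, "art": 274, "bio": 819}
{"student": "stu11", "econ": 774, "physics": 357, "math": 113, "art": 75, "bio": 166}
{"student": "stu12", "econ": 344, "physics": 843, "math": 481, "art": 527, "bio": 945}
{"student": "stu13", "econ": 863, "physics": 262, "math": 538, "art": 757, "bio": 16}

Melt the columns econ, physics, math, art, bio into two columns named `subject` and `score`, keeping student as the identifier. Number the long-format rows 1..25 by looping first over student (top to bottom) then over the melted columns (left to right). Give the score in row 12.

357

25 rows total (5 × 5). Row 12: index ⌊(12-1)/5⌋ = 2 into student → stu11; (12-1) mod 5 = 1 into the melted columns → physics.
So row 12 is (stu11, physics, 357); score = 357.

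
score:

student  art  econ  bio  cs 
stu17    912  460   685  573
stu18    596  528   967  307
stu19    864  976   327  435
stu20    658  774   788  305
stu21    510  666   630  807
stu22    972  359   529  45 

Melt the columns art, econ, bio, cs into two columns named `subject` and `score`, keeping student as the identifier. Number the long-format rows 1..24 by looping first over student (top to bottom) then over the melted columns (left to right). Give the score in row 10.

24 rows total (6 × 4). Row 10: index ⌊(10-1)/4⌋ = 2 into student → stu19; (10-1) mod 4 = 1 into the melted columns → econ.
So row 10 is (stu19, econ, 976); score = 976.

976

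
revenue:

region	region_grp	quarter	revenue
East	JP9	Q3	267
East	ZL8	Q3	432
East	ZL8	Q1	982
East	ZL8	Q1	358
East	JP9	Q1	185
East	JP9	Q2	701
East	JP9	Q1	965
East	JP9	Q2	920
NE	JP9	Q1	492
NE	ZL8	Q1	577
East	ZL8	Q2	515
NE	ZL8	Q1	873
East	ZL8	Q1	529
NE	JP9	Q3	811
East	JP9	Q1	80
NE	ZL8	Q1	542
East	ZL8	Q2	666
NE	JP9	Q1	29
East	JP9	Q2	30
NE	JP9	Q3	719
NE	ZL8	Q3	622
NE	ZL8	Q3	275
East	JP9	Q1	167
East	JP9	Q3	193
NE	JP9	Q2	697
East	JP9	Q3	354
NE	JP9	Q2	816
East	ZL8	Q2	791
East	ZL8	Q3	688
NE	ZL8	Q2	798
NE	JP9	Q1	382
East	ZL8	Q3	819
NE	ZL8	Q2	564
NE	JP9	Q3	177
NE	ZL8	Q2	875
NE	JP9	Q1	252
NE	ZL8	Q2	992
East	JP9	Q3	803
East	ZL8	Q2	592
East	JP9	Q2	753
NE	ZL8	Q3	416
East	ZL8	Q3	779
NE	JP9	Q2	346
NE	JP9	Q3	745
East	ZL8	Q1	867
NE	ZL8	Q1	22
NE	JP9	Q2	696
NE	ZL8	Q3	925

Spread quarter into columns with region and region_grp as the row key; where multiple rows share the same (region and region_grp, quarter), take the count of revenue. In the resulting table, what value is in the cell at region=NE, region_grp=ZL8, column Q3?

4

Rows with region=NE, region_grp=ZL8 and quarter=Q3: revenue values are 622, 275, 416, 925.
4 rows match — count = 4.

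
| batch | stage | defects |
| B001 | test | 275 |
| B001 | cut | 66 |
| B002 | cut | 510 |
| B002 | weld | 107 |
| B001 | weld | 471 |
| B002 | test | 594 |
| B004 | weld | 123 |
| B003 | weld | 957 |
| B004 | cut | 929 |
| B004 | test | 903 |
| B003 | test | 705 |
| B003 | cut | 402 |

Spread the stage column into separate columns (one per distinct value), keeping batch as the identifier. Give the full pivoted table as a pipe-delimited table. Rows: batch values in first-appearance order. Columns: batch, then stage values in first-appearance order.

Columns: batch plus the 3 distinct stage values (test, cut, weld).
For example, row B001 column test takes defects=275 from the long row (B001, test).

| batch | test | cut | weld |
| B001 | 275 | 66 | 471 |
| B002 | 594 | 510 | 107 |
| B004 | 903 | 929 | 123 |
| B003 | 705 | 402 | 957 |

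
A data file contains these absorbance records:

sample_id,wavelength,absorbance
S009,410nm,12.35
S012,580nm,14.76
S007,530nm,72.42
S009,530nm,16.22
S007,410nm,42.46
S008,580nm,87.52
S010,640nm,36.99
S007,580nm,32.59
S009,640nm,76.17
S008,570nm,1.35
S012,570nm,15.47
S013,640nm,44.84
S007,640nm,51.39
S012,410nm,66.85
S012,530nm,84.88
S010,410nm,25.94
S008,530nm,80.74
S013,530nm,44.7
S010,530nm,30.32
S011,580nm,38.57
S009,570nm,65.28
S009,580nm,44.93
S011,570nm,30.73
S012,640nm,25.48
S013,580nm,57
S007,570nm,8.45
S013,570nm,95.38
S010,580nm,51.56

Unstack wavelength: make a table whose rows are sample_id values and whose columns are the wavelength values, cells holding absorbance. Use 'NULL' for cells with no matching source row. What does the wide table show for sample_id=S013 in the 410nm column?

NULL

No long-format row has sample_id=S013 and wavelength=410nm, so the cell is NULL.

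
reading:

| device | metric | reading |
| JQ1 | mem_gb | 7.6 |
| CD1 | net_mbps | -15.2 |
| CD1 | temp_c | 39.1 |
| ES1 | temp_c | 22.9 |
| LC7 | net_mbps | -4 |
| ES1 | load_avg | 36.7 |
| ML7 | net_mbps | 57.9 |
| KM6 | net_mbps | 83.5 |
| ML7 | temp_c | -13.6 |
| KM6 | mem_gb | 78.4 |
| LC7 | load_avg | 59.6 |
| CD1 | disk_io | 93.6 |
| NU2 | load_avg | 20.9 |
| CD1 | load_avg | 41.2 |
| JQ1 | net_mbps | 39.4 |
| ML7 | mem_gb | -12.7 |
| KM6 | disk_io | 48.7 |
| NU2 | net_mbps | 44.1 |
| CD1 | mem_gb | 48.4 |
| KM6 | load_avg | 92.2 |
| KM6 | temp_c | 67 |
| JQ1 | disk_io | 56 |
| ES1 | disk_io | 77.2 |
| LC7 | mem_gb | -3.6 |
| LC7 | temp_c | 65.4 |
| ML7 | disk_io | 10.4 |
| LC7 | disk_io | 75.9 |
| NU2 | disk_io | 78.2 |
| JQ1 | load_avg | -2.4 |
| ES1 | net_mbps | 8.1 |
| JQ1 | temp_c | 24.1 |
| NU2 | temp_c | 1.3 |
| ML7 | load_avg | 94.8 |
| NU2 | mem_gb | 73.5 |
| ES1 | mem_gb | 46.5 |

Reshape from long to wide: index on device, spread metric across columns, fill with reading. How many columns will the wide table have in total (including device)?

1 column for device plus 5 distinct metric values → 6 columns.

6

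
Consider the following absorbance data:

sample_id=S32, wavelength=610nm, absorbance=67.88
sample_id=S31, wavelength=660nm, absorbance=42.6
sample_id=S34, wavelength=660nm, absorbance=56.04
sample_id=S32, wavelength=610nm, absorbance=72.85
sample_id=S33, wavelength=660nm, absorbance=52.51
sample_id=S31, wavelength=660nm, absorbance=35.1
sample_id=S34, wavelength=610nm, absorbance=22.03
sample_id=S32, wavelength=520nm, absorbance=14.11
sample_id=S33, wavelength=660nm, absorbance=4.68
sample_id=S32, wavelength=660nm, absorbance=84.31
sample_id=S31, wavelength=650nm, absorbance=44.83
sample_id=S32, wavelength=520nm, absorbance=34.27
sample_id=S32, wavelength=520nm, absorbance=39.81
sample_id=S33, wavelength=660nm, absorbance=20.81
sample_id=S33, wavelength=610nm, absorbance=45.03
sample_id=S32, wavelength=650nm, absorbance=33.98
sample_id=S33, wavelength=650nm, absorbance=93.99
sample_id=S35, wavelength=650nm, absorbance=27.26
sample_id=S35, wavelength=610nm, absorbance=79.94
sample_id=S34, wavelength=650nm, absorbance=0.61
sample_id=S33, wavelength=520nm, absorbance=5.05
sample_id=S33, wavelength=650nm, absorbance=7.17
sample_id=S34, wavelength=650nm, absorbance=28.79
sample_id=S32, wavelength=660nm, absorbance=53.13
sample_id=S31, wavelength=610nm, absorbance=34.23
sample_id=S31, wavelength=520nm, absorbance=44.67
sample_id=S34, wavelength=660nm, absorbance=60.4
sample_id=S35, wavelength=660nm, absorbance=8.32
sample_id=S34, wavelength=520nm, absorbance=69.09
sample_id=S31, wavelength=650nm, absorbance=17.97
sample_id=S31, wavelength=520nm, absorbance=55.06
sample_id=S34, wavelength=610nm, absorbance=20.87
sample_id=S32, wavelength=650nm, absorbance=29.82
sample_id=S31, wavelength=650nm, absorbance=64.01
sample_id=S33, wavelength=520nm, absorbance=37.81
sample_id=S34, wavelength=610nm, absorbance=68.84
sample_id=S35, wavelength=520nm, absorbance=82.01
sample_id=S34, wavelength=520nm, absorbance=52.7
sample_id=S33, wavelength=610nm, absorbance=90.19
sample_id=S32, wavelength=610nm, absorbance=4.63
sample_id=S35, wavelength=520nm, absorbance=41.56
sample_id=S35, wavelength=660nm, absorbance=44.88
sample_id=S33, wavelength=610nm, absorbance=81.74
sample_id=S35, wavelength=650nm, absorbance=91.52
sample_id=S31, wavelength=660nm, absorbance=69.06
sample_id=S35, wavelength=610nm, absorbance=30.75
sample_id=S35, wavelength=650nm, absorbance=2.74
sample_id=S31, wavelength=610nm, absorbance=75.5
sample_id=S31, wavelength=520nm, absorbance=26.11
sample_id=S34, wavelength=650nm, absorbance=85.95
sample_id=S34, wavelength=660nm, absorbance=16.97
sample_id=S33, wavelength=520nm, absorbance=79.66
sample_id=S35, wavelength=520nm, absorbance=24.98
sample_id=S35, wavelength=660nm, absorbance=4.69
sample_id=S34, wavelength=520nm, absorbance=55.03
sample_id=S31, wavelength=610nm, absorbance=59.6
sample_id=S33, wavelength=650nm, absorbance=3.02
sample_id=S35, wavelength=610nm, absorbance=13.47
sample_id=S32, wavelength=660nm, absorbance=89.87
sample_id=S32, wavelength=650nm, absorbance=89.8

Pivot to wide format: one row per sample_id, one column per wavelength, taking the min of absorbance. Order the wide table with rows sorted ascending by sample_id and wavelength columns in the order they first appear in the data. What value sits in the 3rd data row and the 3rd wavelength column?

With rows sorted ascending by sample_id, row 3 is sample_id=S33. wavelength columns in first-appearance order: 610nm, 660nm, 520nm, 650nm; column 3 is 520nm.
Long rows with sample_id=S33, wavelength=520nm: min(5.05, 37.81, 79.66) = 5.05.

5.05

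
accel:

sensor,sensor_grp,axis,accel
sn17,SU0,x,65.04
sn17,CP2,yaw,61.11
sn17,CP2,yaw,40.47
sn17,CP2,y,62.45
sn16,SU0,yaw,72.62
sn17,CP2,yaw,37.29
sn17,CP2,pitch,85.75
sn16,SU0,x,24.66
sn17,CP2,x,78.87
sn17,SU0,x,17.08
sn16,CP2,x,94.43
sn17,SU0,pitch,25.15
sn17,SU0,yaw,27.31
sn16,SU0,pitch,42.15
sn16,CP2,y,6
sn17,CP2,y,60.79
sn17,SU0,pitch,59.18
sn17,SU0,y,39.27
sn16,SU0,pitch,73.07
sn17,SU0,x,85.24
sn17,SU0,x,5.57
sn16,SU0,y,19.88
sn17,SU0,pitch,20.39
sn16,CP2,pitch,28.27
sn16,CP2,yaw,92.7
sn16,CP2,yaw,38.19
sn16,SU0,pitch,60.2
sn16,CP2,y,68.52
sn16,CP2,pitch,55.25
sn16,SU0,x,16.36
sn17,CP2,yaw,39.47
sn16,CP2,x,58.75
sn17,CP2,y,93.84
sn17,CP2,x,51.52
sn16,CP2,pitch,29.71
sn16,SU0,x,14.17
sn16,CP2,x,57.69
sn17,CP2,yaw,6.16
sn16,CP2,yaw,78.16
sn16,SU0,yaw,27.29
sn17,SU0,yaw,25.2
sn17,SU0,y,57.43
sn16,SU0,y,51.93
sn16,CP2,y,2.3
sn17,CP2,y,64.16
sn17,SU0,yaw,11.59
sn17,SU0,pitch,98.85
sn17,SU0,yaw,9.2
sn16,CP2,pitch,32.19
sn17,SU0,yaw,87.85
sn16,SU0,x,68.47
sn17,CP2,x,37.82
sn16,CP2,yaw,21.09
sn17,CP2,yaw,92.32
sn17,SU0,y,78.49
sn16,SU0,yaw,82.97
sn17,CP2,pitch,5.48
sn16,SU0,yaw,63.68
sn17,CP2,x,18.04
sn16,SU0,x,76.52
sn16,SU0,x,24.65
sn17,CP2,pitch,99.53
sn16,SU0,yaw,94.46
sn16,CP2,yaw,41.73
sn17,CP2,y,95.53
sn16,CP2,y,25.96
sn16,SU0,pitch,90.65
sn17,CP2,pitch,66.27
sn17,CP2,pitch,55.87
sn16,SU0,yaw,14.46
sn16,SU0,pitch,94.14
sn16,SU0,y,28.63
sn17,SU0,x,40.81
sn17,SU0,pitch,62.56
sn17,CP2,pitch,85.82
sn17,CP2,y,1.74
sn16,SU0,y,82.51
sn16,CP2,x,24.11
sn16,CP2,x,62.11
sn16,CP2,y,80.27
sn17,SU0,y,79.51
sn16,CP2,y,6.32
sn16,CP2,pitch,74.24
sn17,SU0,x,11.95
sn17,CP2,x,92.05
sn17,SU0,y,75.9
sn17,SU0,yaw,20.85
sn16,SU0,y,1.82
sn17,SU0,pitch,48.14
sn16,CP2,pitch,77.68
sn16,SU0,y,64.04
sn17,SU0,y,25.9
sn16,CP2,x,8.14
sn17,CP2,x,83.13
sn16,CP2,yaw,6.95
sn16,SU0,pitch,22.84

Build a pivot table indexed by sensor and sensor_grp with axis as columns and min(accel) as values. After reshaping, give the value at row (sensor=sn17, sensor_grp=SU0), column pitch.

Rows with sensor=sn17, sensor_grp=SU0 and axis=pitch: accel values are 25.15, 59.18, 20.39, 98.85, 62.56, 48.14.
min(25.15, 59.18, 20.39, 98.85, 62.56, 48.14) = 20.39.

20.39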